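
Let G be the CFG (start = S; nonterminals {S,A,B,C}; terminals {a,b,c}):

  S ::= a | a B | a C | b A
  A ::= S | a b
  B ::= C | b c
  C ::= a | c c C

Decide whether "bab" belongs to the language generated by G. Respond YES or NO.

Convert to CNF:
  S -> T0 B | T0 C | T1 A | a
  A -> T0 B | T0 C | T0 T1 | T1 A | a
  B -> T1 T2 | T2 X3 | a
  C -> T2 X4 | a
  T0 -> a
  T1 -> b
  T2 -> c
  X3 -> T2 C
  X4 -> T2 C

CYK table (by increasing span):
  T[0,0] 'b' = {T1}  orig:{}
  T[1,1] 'a' = {A,B,C,S,T0}  orig:{A,B,C,S}
  T[2,2] 'b' = {T1}  orig:{}
  T[0,1] 'ba' = {A,S}
  T[1,2] 'ab' = {A}
  T[0,2] 'bab' = {A,S}

S ∈ T[0,2] ⇒ YES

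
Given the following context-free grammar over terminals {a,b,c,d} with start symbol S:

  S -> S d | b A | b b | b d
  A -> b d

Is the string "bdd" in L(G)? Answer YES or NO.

Convert to CNF:
  S -> S T1 | T0 A | T0 T0 | T0 T1
  A -> T0 T1
  T0 -> b
  T1 -> d

Fill CYK table bottom-up:
  [0..0]={T0}  "b"  orig:{}
  [1..1]={T1}  "d"  orig:{}
  [2..2]={T1}  "d"  orig:{}
  [0..1]={A,S}  "bd"
  [1..2]=∅  "dd"
  [0..2]={S}  "bdd"

S ∈ T[0,2] ⇒ YES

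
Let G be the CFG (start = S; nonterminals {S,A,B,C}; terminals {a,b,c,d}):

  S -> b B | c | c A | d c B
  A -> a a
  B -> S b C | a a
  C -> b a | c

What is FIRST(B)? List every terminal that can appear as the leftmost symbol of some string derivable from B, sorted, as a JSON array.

FIRST sets, iterate to fixpoint:
pass 1:
  A via A→a a: +{a}
  B via B→a a: +{a}
  C via C→b a: +{b}
  C via C→c: +{c}
  S via S→b B: +{b}
  S via S→c: +{c}
  S via S→d c B: +{d}
  FIRST(S)={b,c,d}  FIRST(A)={a}  FIRST(B)={a}  FIRST(C)={b,c}
pass 2:
  B via B→S b C: +{b,c,d}
  FIRST(S)={b,c,d}  FIRST(A)={a}  FIRST(B)={a,b,c,d}  FIRST(C)={b,c}
pass 3: (no change)
  FIRST(S)={b,c,d}  FIRST(A)={a}  FIRST(B)={a,b,c,d}  FIRST(C)={b,c}

FIRST(B) = ["a", "b", "c", "d"]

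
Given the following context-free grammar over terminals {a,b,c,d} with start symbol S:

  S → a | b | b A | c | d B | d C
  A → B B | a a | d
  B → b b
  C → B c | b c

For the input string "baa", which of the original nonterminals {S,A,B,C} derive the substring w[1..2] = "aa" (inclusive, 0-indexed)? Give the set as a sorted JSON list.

Convert to CNF:
  S -> T1 A | T3 B | T3 C | a | b | c
  A -> B B | T0 T0 | d
  B -> T1 T1
  C -> B T2 | T1 T2
  T0 -> a
  T1 -> b
  T2 -> c
  T3 -> d

Fill CYK table bottom-up, restricted to cells inside w[1..2]:
  cell(1,1) a: {S,T0}  orig:{S}
  cell(2,2) a: {S,T0}  orig:{S}
  cell(1,2) aa: {A}

Original NTs in T[1,2] deriving "aa": ["A"]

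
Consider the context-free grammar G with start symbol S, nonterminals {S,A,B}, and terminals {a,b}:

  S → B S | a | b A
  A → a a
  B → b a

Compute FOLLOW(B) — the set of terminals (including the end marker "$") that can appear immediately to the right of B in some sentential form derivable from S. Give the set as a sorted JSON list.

FIRST sets, iterate to fixpoint:
iter 1:
  A via A→a a: +{a}
  B via B→b a: +{b}
  S via S→B S: +{b}
  S via S→a: +{a}
  FIRST[S]={a,b}  FIRST[A]={a}  FIRST[B]={b}
iter 2: (stable)
  FIRST[S]={a,b}  FIRST[A]={a}  FIRST[B]={b}

Compute FOLLOW by fixpoint:
FOLLOW(S) := {$}
round 1:
  S→B S: FOLLOW(B) ⊇ FIRST(S) = {a,b}; new: +{a,b}
  S→b A: FOLLOW(A) ⊇ FOLLOW(S) ⊇ {$}; new: +{$}
  S: {$}  A: {$}  B: {a,b}
round 2: — fixpoint
  S: {$}  A: {$}  B: {a,b}

FOLLOW(B) = ["a", "b"]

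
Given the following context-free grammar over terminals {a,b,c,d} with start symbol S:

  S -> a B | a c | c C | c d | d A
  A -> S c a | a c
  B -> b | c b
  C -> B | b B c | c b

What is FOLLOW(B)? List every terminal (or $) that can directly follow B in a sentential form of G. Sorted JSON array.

FIRST iteration:
iter 1:
  A via A→a c: +{a}
  B via B→b: +{b}
  B via B→c b: +{c}
  C via C→B: +{b,c}
  S via S→a B: +{a}
  S via S→c C: +{c}
  S via S→d A: +{d}
  FIRST(S)={a,c,d}  FIRST(A)={a}  FIRST(B)={b,c}  FIRST(C)={b,c}
iter 2:
  A via A→S c a: +{c,d}
  FIRST(S)={a,c,d}  FIRST(A)={a,c,d}  FIRST(B)={b,c}  FIRST(C)={b,c}
iter 3: (no change)
  FIRST(S)={a,c,d}  FIRST(A)={a,c,d}  FIRST(B)={b,c}  FIRST(C)={b,c}

FOLLOW iteration:
seed FOLLOW(S) with $
round 1:
  A→S c a: FOLLOW(S) ⊇ FIRST(c) = {c}; new: +{c}
  C→b B c: FOLLOW(B) ⊇ FIRST(c) = {c}; new: +{c}
  S→a B: FOLLOW(B) ⊇ FOLLOW(S) ⊇ {$,c}; new: +{$}
  S→c C: FOLLOW(C) ⊇ FOLLOW(S) ⊇ {$,c}; new: +{$,c}
  S→d A: FOLLOW(A) ⊇ FOLLOW(S) ⊇ {$,c}; new: +{$,c}
  FOLLOW[S]={$,c}  FOLLOW[A]={$,c}  FOLLOW[B]={$,c}  FOLLOW[C]={$,c}
round 2: (stable)
  FOLLOW[S]={$,c}  FOLLOW[A]={$,c}  FOLLOW[B]={$,c}  FOLLOW[C]={$,c}

FOLLOW(B) = ["$", "c"]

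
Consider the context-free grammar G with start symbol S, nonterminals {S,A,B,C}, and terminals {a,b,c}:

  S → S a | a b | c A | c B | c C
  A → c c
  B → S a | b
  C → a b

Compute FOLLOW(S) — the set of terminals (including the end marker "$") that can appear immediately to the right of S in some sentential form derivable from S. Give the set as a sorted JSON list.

FIRST sets, iterate to fixpoint:
iter 1:
  A via A→c c: +{c}
  B via B→b: +{b}
  C via C→a b: +{a}
  S via S→a b: +{a}
  S via S→c A: +{c}
  FIRST(S)={a,c}  FIRST(A)={c}  FIRST(B)={b}  FIRST(C)={a}
iter 2:
  B via B→S a: +{a,c}
  FIRST(S)={a,c}  FIRST(A)={c}  FIRST(B)={a,b,c}  FIRST(C)={a}
iter 3: — fixpoint
  FIRST(S)={a,c}  FIRST(A)={c}  FIRST(B)={a,b,c}  FIRST(C)={a}

FOLLOW iteration:
FOLLOW(S) := {$}
pass 1:
  B→S a: FOLLOW(S) ⊇ FIRST(a) = {a}; new: +{a}
  S→c A: FOLLOW(A) ⊇ FOLLOW(S) ⊇ {$,a}; new: +{$,a}
  S→c B: FOLLOW(B) ⊇ FOLLOW(S) ⊇ {$,a}; new: +{$,a}
  S→c C: FOLLOW(C) ⊇ FOLLOW(S) ⊇ {$,a}; new: +{$,a}
  FOLLOW[S]={$,a}  FOLLOW[A]={$,a}  FOLLOW[B]={$,a}  FOLLOW[C]={$,a}
pass 2: done
  FOLLOW[S]={$,a}  FOLLOW[A]={$,a}  FOLLOW[B]={$,a}  FOLLOW[C]={$,a}

FOLLOW(S) = ["$", "a"]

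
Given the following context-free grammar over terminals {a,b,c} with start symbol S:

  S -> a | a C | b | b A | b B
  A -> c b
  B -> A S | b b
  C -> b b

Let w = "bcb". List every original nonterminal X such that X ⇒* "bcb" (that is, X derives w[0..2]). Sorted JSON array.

CNF form of G:
  S -> T1 A | T1 B | T2 C | a | b
  A -> T0 T1
  B -> A S | T1 T1
  C -> T1 T1
  T0 -> c
  T1 -> b
  T2 -> a

Fill CYK table bottom-up (cells [i..j] with 0 ≤ i ≤ j ≤ 2 only):
  [0..0]={S,T1}  "b"  orig:{S}
  [1..1]={T0}  "c"  orig:{}
  [2..2]={S,T1}  "b"  orig:{S}
  [0..1]=∅  "bc"
  [1..2]={A}  "cb"
  [0..2]={S}  "bcb"

Original NTs in T[0,2] deriving "bcb": ["S"]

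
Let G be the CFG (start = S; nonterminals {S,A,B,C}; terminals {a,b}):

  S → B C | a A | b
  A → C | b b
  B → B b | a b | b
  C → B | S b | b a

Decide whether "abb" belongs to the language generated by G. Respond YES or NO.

CNF form of G:
  S -> B C | T1 A | b
  A -> B T0 | S T0 | T0 T0 | T0 T1 | T1 T0 | b
  B -> B T0 | T1 T0 | b
  C -> B T0 | S T0 | T0 T1 | T1 T0 | b
  T0 -> b
  T1 -> a

CYK table (by increasing span):
  cell(0,0) a: {T1}  orig:{}
  cell(1,1) b: {A,B,C,S,T0}  orig:{A,B,C,S}
  cell(2,2) b: {A,B,C,S,T0}  orig:{A,B,C,S}
  cell(0,1) ab: {A,B,C,S}
  cell(1,2) bb: {A,B,C,S}
  cell(0,2) abb: {A,B,C,S}

S ∈ T[0,2] ⇒ YES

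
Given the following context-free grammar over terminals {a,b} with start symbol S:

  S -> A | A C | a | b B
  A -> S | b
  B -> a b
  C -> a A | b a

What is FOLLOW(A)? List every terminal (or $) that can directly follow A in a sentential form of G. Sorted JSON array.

FIRST sets, iterate to fixpoint:
[1]
  A via A→b: +{b}
  B via B→a b: +{a}
  C via C→a A: +{a}
  C via C→b a: +{b}
  S via S→A: +{b}
  S via S→a: +{a}
  FIRST[S]={a,b}  FIRST[A]={b}  FIRST[B]={a}  FIRST[C]={a,b}
[2]
  A via A→S: +{a}
  FIRST[S]={a,b}  FIRST[A]={a,b}  FIRST[B]={a}  FIRST[C]={a,b}
[3] (no change)
  FIRST[S]={a,b}  FIRST[A]={a,b}  FIRST[B]={a}  FIRST[C]={a,b}

Compute FOLLOW by fixpoint:
initialize: $ ∈ FOLLOW(S)
iter 1:
  S→A: FOLLOW(A) ⊇ FOLLOW(S) ⊇ {$}; new: +{$}
  S→A C: FOLLOW(A) ⊇ FIRST(C) = {a,b}; new: +{a,b}
  S→A C: FOLLOW(C) ⊇ FOLLOW(S) ⊇ {$}; new: +{$}
  S→b B: FOLLOW(B) ⊇ FOLLOW(S) ⊇ {$}; new: +{$}
  S: {$}  A: {$,a,b}  B: {$}  C: {$}
iter 2:
  A→S: FOLLOW(S) ⊇ FOLLOW(A) ⊇ {$,a,b}; new: +{a,b}
  S→A C: FOLLOW(C) ⊇ FOLLOW(S) ⊇ {$,a,b}; new: +{a,b}
  S→b B: FOLLOW(B) ⊇ FOLLOW(S) ⊇ {$,a,b}; new: +{a,b}
  S: {$,a,b}  A: {$,a,b}  B: {$,a,b}  C: {$,a,b}
iter 3: — fixpoint
  S: {$,a,b}  A: {$,a,b}  B: {$,a,b}  C: {$,a,b}

FOLLOW(A) = ["$", "a", "b"]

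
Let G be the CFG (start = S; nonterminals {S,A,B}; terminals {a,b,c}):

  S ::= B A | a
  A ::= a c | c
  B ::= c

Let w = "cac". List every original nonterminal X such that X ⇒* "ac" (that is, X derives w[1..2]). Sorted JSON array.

Convert to CNF:
  S -> B A | a
  A -> T0 T1 | c
  B -> c
  T0 -> a
  T1 -> c

Fill CYK table bottom-up — only the sub-triangle for w[1..2]:
  T[1,1] 'a' = {S,T0}  orig:{S}
  T[2,2] 'c' = {A,B,T1}  orig:{A,B}
  T[1,2] 'ac' = {A}

Original NTs in T[1,2] deriving "ac": ["A"]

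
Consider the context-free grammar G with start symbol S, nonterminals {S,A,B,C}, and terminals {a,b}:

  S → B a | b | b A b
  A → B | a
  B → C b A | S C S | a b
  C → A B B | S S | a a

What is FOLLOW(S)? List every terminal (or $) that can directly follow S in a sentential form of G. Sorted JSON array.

FIRST sets, iterate to fixpoint:
[1]
  A via A→a: +{a}
  B via B→a b: +{a}
  C via C→A B B: +{a}
  S via S→B a: +{a}
  S via S→b: +{b}
  S: {a,b}  A: {a}  B: {a}  C: {a}
[2]
  B via B→S C S: +{b}
  C via C→S S: +{b}
  S: {a,b}  A: {a}  B: {a,b}  C: {a,b}
[3]
  A via A→B: +{b}
  S: {a,b}  A: {a,b}  B: {a,b}  C: {a,b}
[4] (no change)
  S: {a,b}  A: {a,b}  B: {a,b}  C: {a,b}

Compute FOLLOW by fixpoint:
FOLLOW(S) := {$}
round 1:
  B→C b A: FOLLOW(C) ⊇ FIRST(b) = {b}; new: +{b}
  B→S C S: FOLLOW(S) ⊇ FIRST(C) = {a,b}; new: +{a,b}
  B→S C S: FOLLOW(C) ⊇ FIRST(S) = {a,b}; new: +{a}
  C→A B B: FOLLOW(A) ⊇ FIRST(B) = {a,b}; new: +{a,b}
  C→A B B: FOLLOW(B) ⊇ FIRST(B) = {a,b}; new: +{a,b}
  S: {$,a,b}  A: {a,b}  B: {a,b}  C: {a,b}
round 2: done
  S: {$,a,b}  A: {a,b}  B: {a,b}  C: {a,b}

FOLLOW(S) = ["$", "a", "b"]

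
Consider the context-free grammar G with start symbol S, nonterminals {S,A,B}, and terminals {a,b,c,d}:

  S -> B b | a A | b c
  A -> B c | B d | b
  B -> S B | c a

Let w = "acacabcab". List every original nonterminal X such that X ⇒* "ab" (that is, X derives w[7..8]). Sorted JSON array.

Convert to CNF:
  S -> B T3 | T2 A | T3 T0
  A -> B T0 | B T1 | b
  B -> S B | T0 T2
  T0 -> c
  T1 -> d
  T2 -> a
  T3 -> b

CYK table (by increasing span) (cells [i..j] with 7 ≤ i ≤ j ≤ 8 only):
  [7..7]={T2}  "a"  orig:{}
  [8..8]={A,T3}  "b"  orig:{A}
  [7..8]={S}  "ab"

Original NTs in T[7,8] deriving "ab": ["S"]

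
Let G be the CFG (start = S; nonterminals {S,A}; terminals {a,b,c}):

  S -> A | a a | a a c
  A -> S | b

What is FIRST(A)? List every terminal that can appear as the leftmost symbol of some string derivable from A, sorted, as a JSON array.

FIRST sets, iterate to fixpoint:
pass 1:
  A via A→b: +{b}
  S via S→A: +{b}
  S via S→a a: +{a}
  FIRST[S]={a,b}  FIRST[A]={b}
pass 2:
  A via A→S: +{a}
  FIRST[S]={a,b}  FIRST[A]={a,b}
pass 3: — fixpoint
  FIRST[S]={a,b}  FIRST[A]={a,b}

FIRST(A) = ["a", "b"]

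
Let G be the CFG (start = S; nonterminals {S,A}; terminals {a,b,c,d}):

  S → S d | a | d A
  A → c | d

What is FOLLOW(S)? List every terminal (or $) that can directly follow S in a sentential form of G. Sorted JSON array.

FIRST iteration:
round 1:
  A via A→c: +{c}
  A via A→d: +{d}
  S via S→a: +{a}
  S via S→d A: +{d}
  FIRST[S]={a,d}  FIRST[A]={c,d}
round 2: done
  FIRST[S]={a,d}  FIRST[A]={c,d}

FOLLOW iteration:
initialize: $ ∈ FOLLOW(S)
iter 1:
  S→S d: FOLLOW(S) ⊇ FIRST(d) = {d}; new: +{d}
  S→d A: FOLLOW(A) ⊇ FOLLOW(S) ⊇ {$,d}; new: +{$,d}
  FOLLOW(S)={$,d}  FOLLOW(A)={$,d}
iter 2: done
  FOLLOW(S)={$,d}  FOLLOW(A)={$,d}

FOLLOW(S) = ["$", "d"]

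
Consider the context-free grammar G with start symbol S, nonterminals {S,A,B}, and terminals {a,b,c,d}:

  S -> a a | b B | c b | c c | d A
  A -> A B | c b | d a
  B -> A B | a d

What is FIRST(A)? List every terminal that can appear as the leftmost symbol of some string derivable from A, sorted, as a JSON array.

FIRST iteration:
[1]
  A via A→c b: +{c}
  A via A→d a: +{d}
  B via B→A B: +{c,d}
  B via B→a d: +{a}
  S via S→a a: +{a}
  S via S→b B: +{b}
  S via S→c b: +{c}
  S via S→d A: +{d}
  FIRST[S]={a,b,c,d}  FIRST[A]={c,d}  FIRST[B]={a,c,d}
[2] — fixpoint
  FIRST[S]={a,b,c,d}  FIRST[A]={c,d}  FIRST[B]={a,c,d}

FIRST(A) = ["c", "d"]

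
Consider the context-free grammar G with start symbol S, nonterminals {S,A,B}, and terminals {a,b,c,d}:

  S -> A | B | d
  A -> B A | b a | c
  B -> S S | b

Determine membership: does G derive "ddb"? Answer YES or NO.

CNF form of G:
  S -> B A | S S | T0 T1 | b | c | d
  A -> B A | T0 T1 | c
  B -> S S | b
  T0 -> b
  T1 -> a

CYK table (by increasing span):
  T[0,0] 'd' = {S}
  T[1,1] 'd' = {S}
  T[2,2] 'b' = {B,S,T0}  orig:{B,S}
  T[0,1] 'dd' = {B,S}
  T[1,2] 'db' = {B,S}
  T[0,2] 'ddb' = {B,S}

S ∈ T[0,2] ⇒ YES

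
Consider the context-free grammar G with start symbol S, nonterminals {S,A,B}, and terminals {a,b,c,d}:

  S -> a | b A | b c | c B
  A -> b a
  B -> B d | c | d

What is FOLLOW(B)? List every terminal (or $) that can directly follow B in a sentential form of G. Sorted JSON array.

FIRST sets, iterate to fixpoint:
[1]
  A via A→b a: +{b}
  B via B→c: +{c}
  B via B→d: +{d}
  S via S→a: +{a}
  S via S→b A: +{b}
  S via S→c B: +{c}
  FIRST[S]={a,b,c}  FIRST[A]={b}  FIRST[B]={c,d}
[2] (no change)
  FIRST[S]={a,b,c}  FIRST[A]={b}  FIRST[B]={c,d}

FOLLOW iteration:
FOLLOW(S) := {$}
round 1:
  B→B d: FOLLOW(B) ⊇ FIRST(d) = {d}; new: +{d}
  S→b A: FOLLOW(A) ⊇ FOLLOW(S) ⊇ {$}; new: +{$}
  S→c B: FOLLOW(B) ⊇ FOLLOW(S) ⊇ {$}; new: +{$}
  FOLLOW(S)={$}  FOLLOW(A)={$}  FOLLOW(B)={$,d}
round 2: (no change)
  FOLLOW(S)={$}  FOLLOW(A)={$}  FOLLOW(B)={$,d}

FOLLOW(B) = ["$", "d"]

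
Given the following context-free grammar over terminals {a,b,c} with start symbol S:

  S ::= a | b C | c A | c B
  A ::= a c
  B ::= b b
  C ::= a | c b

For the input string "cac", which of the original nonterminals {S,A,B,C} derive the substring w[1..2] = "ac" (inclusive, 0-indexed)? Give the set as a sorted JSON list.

Convert to CNF:
  S -> T1 A | T1 B | T2 C | a
  A -> T0 T1
  B -> T2 T2
  C -> T1 T2 | a
  T0 -> a
  T1 -> c
  T2 -> b

CYK table (by increasing span), restricted to cells inside w[1..2]:
  T[1,1] 'a' = {C,S,T0}  orig:{C,S}
  T[2,2] 'c' = {T1}  orig:{}
  T[1,2] 'ac' = {A}

Original NTs in T[1,2] deriving "ac": ["A"]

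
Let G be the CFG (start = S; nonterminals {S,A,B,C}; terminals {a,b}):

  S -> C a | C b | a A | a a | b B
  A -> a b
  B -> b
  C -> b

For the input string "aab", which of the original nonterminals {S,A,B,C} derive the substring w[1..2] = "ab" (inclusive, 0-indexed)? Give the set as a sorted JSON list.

CNF form of G:
  S -> C T0 | C T1 | T0 A | T0 T0 | T1 B
  A -> T0 T1
  B -> b
  C -> b
  T0 -> a
  T1 -> b

Fill CYK table bottom-up (cells [i..j] with 1 ≤ i ≤ j ≤ 2 only):
  cell(1,1) a: {T0}  orig:{}
  cell(2,2) b: {B,C,T1}  orig:{B,C}
  cell(1,2) ab: {A}

Original NTs in T[1,2] deriving "ab": ["A"]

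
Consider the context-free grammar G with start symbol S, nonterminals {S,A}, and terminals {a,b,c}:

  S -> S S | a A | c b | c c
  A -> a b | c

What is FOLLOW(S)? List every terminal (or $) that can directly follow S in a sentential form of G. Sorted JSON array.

FIRST sets, iterate to fixpoint:
pass 1:
  A via A→a b: +{a}
  A via A→c: +{c}
  S via S→a A: +{a}
  S via S→c b: +{c}
  FIRST[S]={a,c}  FIRST[A]={a,c}
pass 2: done
  FIRST[S]={a,c}  FIRST[A]={a,c}

FOLLOW iteration:
FOLLOW(S) := {$}
round 1:
  S→S S: FOLLOW(S) ⊇ FIRST(S) = {a,c}; new: +{a,c}
  S→a A: FOLLOW(A) ⊇ FOLLOW(S) ⊇ {$,a,c}; new: +{$,a,c}
  S: {$,a,c}  A: {$,a,c}
round 2: (stable)
  S: {$,a,c}  A: {$,a,c}

FOLLOW(S) = ["$", "a", "c"]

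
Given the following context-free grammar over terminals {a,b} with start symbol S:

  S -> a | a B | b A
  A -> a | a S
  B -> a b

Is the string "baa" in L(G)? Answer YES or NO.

Convert to CNF:
  S -> T0 B | T1 A | a
  A -> T0 S | a
  B -> T0 T1
  T0 -> a
  T1 -> b

Fill CYK table bottom-up:
  T[0,0] 'b' = {T1}  orig:{}
  T[1,1] 'a' = {A,S,T0}  orig:{A,S}
  T[2,2] 'a' = {A,S,T0}  orig:{A,S}
  T[0,1] 'ba' = {S}
  T[1,2] 'aa' = {A}
  T[0,2] 'baa' = {S}

S ∈ T[0,2] ⇒ YES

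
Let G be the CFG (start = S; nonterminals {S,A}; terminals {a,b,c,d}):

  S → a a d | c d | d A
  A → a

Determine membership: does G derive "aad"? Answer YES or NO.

Convert to CNF:
  S -> T0 X3 | T1 A | T2 T1
  A -> a
  T0 -> a
  T1 -> d
  T2 -> c
  X3 -> T0 T1

CYK fill:
  [0..0]={A,T0}  "a"  orig:{A}
  [1..1]={A,T0}  "a"  orig:{A}
  [2..2]={T1}  "d"  orig:{}
  [0..1]=∅  "aa"
  [1..2]={X3}  "ad"  orig:{}
  [0..2]={S}  "aad"

S ∈ T[0,2] ⇒ YES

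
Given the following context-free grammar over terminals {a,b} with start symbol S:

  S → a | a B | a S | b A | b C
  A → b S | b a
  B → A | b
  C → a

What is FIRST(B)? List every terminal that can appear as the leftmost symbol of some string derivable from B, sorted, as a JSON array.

FIRST iteration:
[1]
  A via A→b S: +{b}
  B via B→A: +{b}
  C via C→a: +{a}
  S via S→a: +{a}
  S via S→b A: +{b}
  S: {a,b}  A: {b}  B: {b}  C: {a}
[2] (no change)
  S: {a,b}  A: {b}  B: {b}  C: {a}

FIRST(B) = ["b"]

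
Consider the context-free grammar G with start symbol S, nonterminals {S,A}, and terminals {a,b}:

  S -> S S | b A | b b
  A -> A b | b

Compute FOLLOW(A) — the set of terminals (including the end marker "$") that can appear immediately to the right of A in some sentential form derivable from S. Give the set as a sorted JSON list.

FIRST sets, iterate to fixpoint:
pass 1:
  A via A→b: +{b}
  S via S→b A: +{b}
  FIRST[S]={b}  FIRST[A]={b}
pass 2: (stable)
  FIRST[S]={b}  FIRST[A]={b}

Compute FOLLOW by fixpoint:
seed FOLLOW(S) with $
pass 1:
  A→A b: FOLLOW(A) ⊇ FIRST(b) = {b}; new: +{b}
  S→S S: FOLLOW(S) ⊇ FIRST(S) = {b}; new: +{b}
  S→b A: FOLLOW(A) ⊇ FOLLOW(S) ⊇ {$,b}; new: +{$}
  FOLLOW[S]={$,b}  FOLLOW[A]={$,b}
pass 2: (no change)
  FOLLOW[S]={$,b}  FOLLOW[A]={$,b}

FOLLOW(A) = ["$", "b"]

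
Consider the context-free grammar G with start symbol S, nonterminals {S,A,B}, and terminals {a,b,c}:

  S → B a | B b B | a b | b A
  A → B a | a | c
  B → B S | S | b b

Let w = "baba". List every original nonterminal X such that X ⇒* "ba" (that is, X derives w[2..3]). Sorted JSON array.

CNF form of G:
  S -> B T0 | B X3 | T0 T1 | T1 A
  A -> B T0 | a | c
  B -> B S | B T0 | B X2 | T0 T1 | T1 A | T1 T1
  T0 -> a
  T1 -> b
  X2 -> T1 B
  X3 -> T1 B

CYK table (by increasing span) — only the sub-triangle for w[2..3]:
  cell(2,2) b: {T1}  orig:{}
  cell(3,3) a: {A,T0}  orig:{A}
  cell(2,3) ba: {B,S}

Original NTs in T[2,3] deriving "ba": ["B", "S"]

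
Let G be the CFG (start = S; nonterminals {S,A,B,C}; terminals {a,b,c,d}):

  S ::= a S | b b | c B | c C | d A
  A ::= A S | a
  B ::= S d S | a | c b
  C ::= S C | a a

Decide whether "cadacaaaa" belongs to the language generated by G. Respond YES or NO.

Convert to CNF:
  S -> T0 A | T1 B | T1 C | T2 T2 | T3 S
  A -> A S | a
  B -> S X4 | T1 T2 | a
  C -> S C | T3 T3
  T0 -> d
  T1 -> c
  T2 -> b
  T3 -> a
  X4 -> T0 S

CYK table (by increasing span):
  cell(0,0) c: {T1}  orig:{}
  cell(1,1) a: {A,B,T3}  orig:{A,B}
  cell(2,2) d: {T0}  orig:{}
  cell(3,3) a: {A,B,T3}  orig:{A,B}
  cell(4,4) c: {T1}  orig:{}
  cell(5,5) a: {A,B,T3}  orig:{A,B}
  cell(6,6) a: {A,B,T3}  orig:{A,B}
  cell(7,7) a: {A,B,T3}  orig:{A,B}
  cell(8,8) a: {A,B,T3}  orig:{A,B}
  cell(0,1) ca: {S}
  cell(1,2) ad: ∅
  cell(2,3) da: {S}
  cell(3,4) ac: ∅
  cell(4,5) ca: {S}
  cell(5,6) aa: {C}
  cell(6,7) aa: {C}
  cell(7,8) aa: {C}
  cell(0,2) cad: ∅
  cell(1,3) ada: {A,S}
  cell(2,4) dac: ∅
  cell(3,5) aca: {A,S}
  cell(4,6) caa: {S}
  cell(5,7) aaa: ∅
  cell(6,8) aaa: ∅
  cell(0,3) cada: ∅
  cell(1,4) adac: ∅
  cell(2,5) daca: {S,X4}  orig:{S}
  cell(3,6) acaa: {A,S}
  cell(4,7) caaa: {C}
  cell(5,8) aaaa: ∅
  cell(0,4) cadac: ∅
  cell(1,5) adaca: {A,S}
  cell(2,6) dacaa: {S,X4}  orig:{S}
  cell(3,7) acaaa: {C}
  cell(4,8) caaaa: {C}
  cell(0,5) cadaca: {B}
  cell(1,6) adacaa: {A,S}
  cell(2,7) dacaaa: {C}
  cell(3,8) acaaaa: {C}
  cell(0,6) cadacaa: {B}
  cell(1,7) adacaaa: {C}
  cell(2,8) dacaaaa: {C}
  cell(0,7) cadacaaa: {C,S}
  cell(1,8) adacaaaa: {C}
  cell(0,8) cadacaaaa: {C,S}

S ∈ T[0,8] ⇒ YES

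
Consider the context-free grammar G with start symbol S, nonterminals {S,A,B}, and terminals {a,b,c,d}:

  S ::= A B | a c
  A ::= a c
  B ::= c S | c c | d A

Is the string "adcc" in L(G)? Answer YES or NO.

CNF form of G:
  S -> A B | T0 T1
  A -> T0 T1
  B -> T1 S | T1 T1 | T2 A
  T0 -> a
  T1 -> c
  T2 -> d

CYK fill:
  cell(0,0) a: {T0}  orig:{}
  cell(1,1) d: {T2}  orig:{}
  cell(2,2) c: {T1}  orig:{}
  cell(3,3) c: {T1}  orig:{}
  cell(0,1) ad: ∅
  cell(1,2) dc: ∅
  cell(2,3) cc: {B}
  cell(0,2) adc: ∅
  cell(1,3) dcc: ∅
  cell(0,3) adcc: ∅

S ∉ T[0,3] ⇒ NO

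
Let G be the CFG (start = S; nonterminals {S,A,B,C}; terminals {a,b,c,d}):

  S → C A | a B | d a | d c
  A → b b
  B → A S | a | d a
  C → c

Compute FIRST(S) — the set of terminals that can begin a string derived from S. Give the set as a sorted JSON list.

Compute FIRST by fixpoint:
[1]
  A via A→b b: +{b}
  B via B→A S: +{b}
  B via B→a: +{a}
  B via B→d a: +{d}
  C via C→c: +{c}
  S via S→C A: +{c}
  S via S→a B: +{a}
  S via S→d a: +{d}
  FIRST(S)={a,c,d}  FIRST(A)={b}  FIRST(B)={a,b,d}  FIRST(C)={c}
[2] done
  FIRST(S)={a,c,d}  FIRST(A)={b}  FIRST(B)={a,b,d}  FIRST(C)={c}

FIRST(S) = ["a", "c", "d"]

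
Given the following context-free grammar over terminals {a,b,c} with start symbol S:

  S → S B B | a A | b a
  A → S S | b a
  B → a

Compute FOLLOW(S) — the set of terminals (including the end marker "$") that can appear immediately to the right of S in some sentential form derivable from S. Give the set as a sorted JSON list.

Compute FIRST by fixpoint:
round 1:
  A via A→b a: +{b}
  B via B→a: +{a}
  S via S→a A: +{a}
  S via S→b a: +{b}
  S: {a,b}  A: {b}  B: {a}
round 2:
  A via A→S S: +{a}
  S: {a,b}  A: {a,b}  B: {a}
round 3: (stable)
  S: {a,b}  A: {a,b}  B: {a}

FOLLOW iteration:
initialize: $ ∈ FOLLOW(S)
pass 1:
  A→S S: FOLLOW(S) ⊇ FIRST(S) = {a,b}; new: +{a,b}
  S→S B B: FOLLOW(B) ⊇ FIRST(B) = {a}; new: +{a}
  S→S B B: FOLLOW(B) ⊇ FOLLOW(S) ⊇ {$,a,b}; new: +{$,b}
  S→a A: FOLLOW(A) ⊇ FOLLOW(S) ⊇ {$,a,b}; new: +{$,a,b}
  FOLLOW(S)={$,a,b}  FOLLOW(A)={$,a,b}  FOLLOW(B)={$,a,b}
pass 2: — fixpoint
  FOLLOW(S)={$,a,b}  FOLLOW(A)={$,a,b}  FOLLOW(B)={$,a,b}

FOLLOW(S) = ["$", "a", "b"]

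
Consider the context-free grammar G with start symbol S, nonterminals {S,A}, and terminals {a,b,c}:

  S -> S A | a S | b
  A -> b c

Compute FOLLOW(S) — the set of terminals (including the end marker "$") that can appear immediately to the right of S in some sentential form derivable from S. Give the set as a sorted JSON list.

FIRST sets, iterate to fixpoint:
iter 1:
  A via A→b c: +{b}
  S via S→a S: +{a}
  S via S→b: +{b}
  FIRST(S)={a,b}  FIRST(A)={b}
iter 2: — fixpoint
  FIRST(S)={a,b}  FIRST(A)={b}

FOLLOW iteration:
seed FOLLOW(S) with $
pass 1:
  S→S A: FOLLOW(S) ⊇ FIRST(A) = {b}; new: +{b}
  S→S A: FOLLOW(A) ⊇ FOLLOW(S) ⊇ {$,b}; new: +{$,b}
  S: {$,b}  A: {$,b}
pass 2: done
  S: {$,b}  A: {$,b}

FOLLOW(S) = ["$", "b"]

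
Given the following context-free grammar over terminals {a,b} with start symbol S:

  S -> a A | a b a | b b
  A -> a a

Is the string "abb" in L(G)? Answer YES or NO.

Convert to CNF:
  S -> T0 A | T0 X2 | T1 T1
  A -> T0 T0
  T0 -> a
  T1 -> b
  X2 -> T1 T0

Fill CYK table bottom-up:
  T[0,0] 'a' = {T0}  orig:{}
  T[1,1] 'b' = {T1}  orig:{}
  T[2,2] 'b' = {T1}  orig:{}
  T[0,1] 'ab' = ∅
  T[1,2] 'bb' = {S}
  T[0,2] 'abb' = ∅

S ∉ T[0,2] ⇒ NO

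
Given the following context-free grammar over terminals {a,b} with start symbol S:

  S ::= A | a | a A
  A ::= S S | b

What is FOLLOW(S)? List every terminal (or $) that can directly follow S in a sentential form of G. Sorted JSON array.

FIRST sets, iterate to fixpoint:
round 1:
  A via A→b: +{b}
  S via S→A: +{b}
  S via S→a: +{a}
  S: {a,b}  A: {b}
round 2:
  A via A→S S: +{a}
  S: {a,b}  A: {a,b}
round 3: — fixpoint
  S: {a,b}  A: {a,b}

FOLLOW sets:
FOLLOW(S) := {$}
iter 1:
  A→S S: FOLLOW(S) ⊇ FIRST(S) = {a,b}; new: +{a,b}
  S→A: FOLLOW(A) ⊇ FOLLOW(S) ⊇ {$,a,b}; new: +{$,a,b}
  FOLLOW[S]={$,a,b}  FOLLOW[A]={$,a,b}
iter 2: (stable)
  FOLLOW[S]={$,a,b}  FOLLOW[A]={$,a,b}

FOLLOW(S) = ["$", "a", "b"]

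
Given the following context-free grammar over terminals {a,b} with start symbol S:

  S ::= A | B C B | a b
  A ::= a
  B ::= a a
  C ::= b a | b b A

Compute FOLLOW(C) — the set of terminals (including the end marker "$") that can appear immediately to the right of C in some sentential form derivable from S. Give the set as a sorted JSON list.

Compute FIRST by fixpoint:
iter 1:
  A via A→a: +{a}
  B via B→a a: +{a}
  C via C→b a: +{b}
  S via S→A: +{a}
  FIRST[S]={a}  FIRST[A]={a}  FIRST[B]={a}  FIRST[C]={b}
iter 2: (stable)
  FIRST[S]={a}  FIRST[A]={a}  FIRST[B]={a}  FIRST[C]={b}

Compute FOLLOW by fixpoint:
FOLLOW(S) := {$}
pass 1:
  S→A: FOLLOW(A) ⊇ FOLLOW(S) ⊇ {$}; new: +{$}
  S→B C B: FOLLOW(B) ⊇ FIRST(C) = {b}; new: +{b}
  S→B C B: FOLLOW(C) ⊇ FIRST(B) = {a}; new: +{a}
  S→B C B: FOLLOW(B) ⊇ FOLLOW(S) ⊇ {$}; new: +{$}
  FOLLOW[S]={$}  FOLLOW[A]={$}  FOLLOW[B]={$,b}  FOLLOW[C]={a}
pass 2:
  C→b b A: FOLLOW(A) ⊇ FOLLOW(C) ⊇ {a}; new: +{a}
  FOLLOW[S]={$}  FOLLOW[A]={$,a}  FOLLOW[B]={$,b}  FOLLOW[C]={a}
pass 3: (stable)
  FOLLOW[S]={$}  FOLLOW[A]={$,a}  FOLLOW[B]={$,b}  FOLLOW[C]={a}

FOLLOW(C) = ["a"]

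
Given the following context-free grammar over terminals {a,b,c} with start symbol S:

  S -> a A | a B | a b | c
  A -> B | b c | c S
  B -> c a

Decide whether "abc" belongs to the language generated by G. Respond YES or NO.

Convert to CNF:
  S -> T2 A | T2 B | T2 T0 | c
  A -> T0 T1 | T1 S | T1 T2
  B -> T1 T2
  T0 -> b
  T1 -> c
  T2 -> a

CYK table (by increasing span):
  [0..0]={T2}  "a"  orig:{}
  [1..1]={T0}  "b"  orig:{}
  [2..2]={S,T1}  "c"  orig:{S}
  [0..1]={S}  "ab"
  [1..2]={A}  "bc"
  [0..2]={S}  "abc"

S ∈ T[0,2] ⇒ YES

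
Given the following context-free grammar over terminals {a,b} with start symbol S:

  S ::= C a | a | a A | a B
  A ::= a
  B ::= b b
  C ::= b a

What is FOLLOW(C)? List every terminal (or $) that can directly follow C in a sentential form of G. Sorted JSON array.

FIRST sets, iterate to fixpoint:
[1]
  A via A→a: +{a}
  B via B→b b: +{b}
  C via C→b a: +{b}
  S via S→C a: +{b}
  S via S→a: +{a}
  FIRST[S]={a,b}  FIRST[A]={a}  FIRST[B]={b}  FIRST[C]={b}
[2] — fixpoint
  FIRST[S]={a,b}  FIRST[A]={a}  FIRST[B]={b}  FIRST[C]={b}

Compute FOLLOW by fixpoint:
seed FOLLOW(S) with $
[1]
  S→C a: FOLLOW(C) ⊇ FIRST(a) = {a}; new: +{a}
  S→a A: FOLLOW(A) ⊇ FOLLOW(S) ⊇ {$}; new: +{$}
  S→a B: FOLLOW(B) ⊇ FOLLOW(S) ⊇ {$}; new: +{$}
  S: {$}  A: {$}  B: {$}  C: {a}
[2] done
  S: {$}  A: {$}  B: {$}  C: {a}

FOLLOW(C) = ["a"]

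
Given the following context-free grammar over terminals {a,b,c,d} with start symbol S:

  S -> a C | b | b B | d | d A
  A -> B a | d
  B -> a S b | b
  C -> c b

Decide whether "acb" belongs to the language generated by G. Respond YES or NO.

Convert to CNF:
  S -> T0 C | T1 B | T3 A | b | d
  A -> B T0 | d
  B -> T0 X4 | b
  C -> T2 T1
  T0 -> a
  T1 -> b
  T2 -> c
  T3 -> d
  X4 -> S T1

CYK table (by increasing span):
  [0..0]={T0}  "a"  orig:{}
  [1..1]={T2}  "c"  orig:{}
  [2..2]={B,S,T1}  "b"  orig:{B,S}
  [0..1]=∅  "ac"
  [1..2]={C}  "cb"
  [0..2]={S}  "acb"

S ∈ T[0,2] ⇒ YES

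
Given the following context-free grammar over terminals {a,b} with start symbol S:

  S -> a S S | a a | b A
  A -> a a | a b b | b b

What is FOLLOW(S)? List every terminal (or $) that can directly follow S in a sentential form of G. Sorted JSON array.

Compute FIRST by fixpoint:
[1]
  A via A→a a: +{a}
  A via A→b b: +{b}
  S via S→a S S: +{a}
  S via S→b A: +{b}
  S: {a,b}  A: {a,b}
[2] done
  S: {a,b}  A: {a,b}

FOLLOW sets:
seed FOLLOW(S) with $
[1]
  S→a S S: FOLLOW(S) ⊇ FIRST(S) = {a,b}; new: +{a,b}
  S→b A: FOLLOW(A) ⊇ FOLLOW(S) ⊇ {$,a,b}; new: +{$,a,b}
  FOLLOW[S]={$,a,b}  FOLLOW[A]={$,a,b}
[2] done
  FOLLOW[S]={$,a,b}  FOLLOW[A]={$,a,b}

FOLLOW(S) = ["$", "a", "b"]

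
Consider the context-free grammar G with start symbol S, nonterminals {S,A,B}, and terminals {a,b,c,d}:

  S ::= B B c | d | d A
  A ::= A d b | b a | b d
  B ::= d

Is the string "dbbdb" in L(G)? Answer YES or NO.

Convert to CNF:
  S -> B X5 | T0 A | d
  A -> A X4 | T1 T0 | T1 T2
  B -> d
  T0 -> d
  T1 -> b
  T2 -> a
  T3 -> c
  X4 -> T0 T1
  X5 -> B T3

CYK table (by increasing span):
  cell(0,0) d: {B,S,T0}  orig:{B,S}
  cell(1,1) b: {T1}  orig:{}
  cell(2,2) b: {T1}  orig:{}
  cell(3,3) d: {B,S,T0}  orig:{B,S}
  cell(4,4) b: {T1}  orig:{}
  cell(0,1) db: {X4}  orig:{}
  cell(1,2) bb: ∅
  cell(2,3) bd: {A}
  cell(3,4) db: {X4}  orig:{}
  cell(0,2) dbb: ∅
  cell(1,3) bbd: ∅
  cell(2,4) bdb: ∅
  cell(0,3) dbbd: ∅
  cell(1,4) bbdb: ∅
  cell(0,4) dbbdb: ∅

S ∉ T[0,4] ⇒ NO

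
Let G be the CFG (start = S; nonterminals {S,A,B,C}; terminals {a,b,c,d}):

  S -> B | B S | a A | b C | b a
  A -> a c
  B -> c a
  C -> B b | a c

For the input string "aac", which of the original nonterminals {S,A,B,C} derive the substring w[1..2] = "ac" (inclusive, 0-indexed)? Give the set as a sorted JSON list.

Convert to CNF:
  S -> B S | T0 A | T1 T0 | T2 C | T2 T0
  A -> T0 T1
  B -> T1 T0
  C -> B T2 | T0 T1
  T0 -> a
  T1 -> c
  T2 -> b

Fill CYK table bottom-up — only the sub-triangle for w[1..2]:
  cell(1,1) a: {T0}  orig:{}
  cell(2,2) c: {T1}  orig:{}
  cell(1,2) ac: {A,C}

Original NTs in T[1,2] deriving "ac": ["A", "C"]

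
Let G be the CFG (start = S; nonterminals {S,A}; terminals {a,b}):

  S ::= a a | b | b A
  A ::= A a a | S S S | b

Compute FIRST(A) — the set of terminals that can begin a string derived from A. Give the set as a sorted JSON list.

FIRST sets, iterate to fixpoint:
pass 1:
  A via A→b: +{b}
  S via S→a a: +{a}
  S via S→b: +{b}
  FIRST(S)={a,b}  FIRST(A)={b}
pass 2:
  A via A→S S S: +{a}
  FIRST(S)={a,b}  FIRST(A)={a,b}
pass 3: (no change)
  FIRST(S)={a,b}  FIRST(A)={a,b}

FIRST(A) = ["a", "b"]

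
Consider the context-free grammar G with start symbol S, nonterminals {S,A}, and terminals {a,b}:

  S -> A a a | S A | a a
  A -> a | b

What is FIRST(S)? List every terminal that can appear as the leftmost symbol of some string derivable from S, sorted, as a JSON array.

FIRST sets, iterate to fixpoint:
pass 1:
  A via A→a: +{a}
  A via A→b: +{b}
  S via S→A a a: +{a,b}
  S: {a,b}  A: {a,b}
pass 2: (no change)
  S: {a,b}  A: {a,b}

FIRST(S) = ["a", "b"]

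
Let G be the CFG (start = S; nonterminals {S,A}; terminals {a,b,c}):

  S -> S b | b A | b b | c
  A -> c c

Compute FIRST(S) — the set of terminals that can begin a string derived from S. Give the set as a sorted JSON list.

Compute FIRST by fixpoint:
iter 1:
  A via A→c c: +{c}
  S via S→b A: +{b}
  S via S→c: +{c}
  S: {b,c}  A: {c}
iter 2: — fixpoint
  S: {b,c}  A: {c}

FIRST(S) = ["b", "c"]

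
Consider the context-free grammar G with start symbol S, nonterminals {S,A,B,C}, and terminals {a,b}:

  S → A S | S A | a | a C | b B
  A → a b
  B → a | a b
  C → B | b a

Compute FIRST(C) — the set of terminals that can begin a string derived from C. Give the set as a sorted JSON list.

FIRST sets, iterate to fixpoint:
iter 1:
  A via A→a b: +{a}
  B via B→a: +{a}
  C via C→B: +{a}
  C via C→b a: +{b}
  S via S→A S: +{a}
  S via S→b B: +{b}
  FIRST[S]={a,b}  FIRST[A]={a}  FIRST[B]={a}  FIRST[C]={a,b}
iter 2: (stable)
  FIRST[S]={a,b}  FIRST[A]={a}  FIRST[B]={a}  FIRST[C]={a,b}

FIRST(C) = ["a", "b"]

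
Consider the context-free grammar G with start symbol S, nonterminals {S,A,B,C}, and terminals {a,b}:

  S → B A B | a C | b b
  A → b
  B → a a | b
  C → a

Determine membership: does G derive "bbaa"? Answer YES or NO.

Convert to CNF:
  S -> B X2 | T0 C | T1 T1
  A -> b
  B -> T0 T0 | b
  C -> a
  T0 -> a
  T1 -> b
  X2 -> A B

Fill CYK table bottom-up:
  T[0,0] 'b' = {A,B,T1}  orig:{A,B}
  T[1,1] 'b' = {A,B,T1}  orig:{A,B}
  T[2,2] 'a' = {C,T0}  orig:{C}
  T[3,3] 'a' = {C,T0}  orig:{C}
  T[0,1] 'bb' = {S,X2}  orig:{S}
  T[1,2] 'ba' = ∅
  T[2,3] 'aa' = {B,S}
  T[0,2] 'bba' = ∅
  T[1,3] 'baa' = {X2}  orig:{}
  T[0,3] 'bbaa' = {S}

S ∈ T[0,3] ⇒ YES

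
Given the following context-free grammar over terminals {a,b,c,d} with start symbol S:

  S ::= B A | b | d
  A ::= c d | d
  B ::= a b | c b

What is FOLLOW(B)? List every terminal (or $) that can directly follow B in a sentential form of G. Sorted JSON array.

Compute FIRST by fixpoint:
[1]
  A via A→c d: +{c}
  A via A→d: +{d}
  B via B→a b: +{a}
  B via B→c b: +{c}
  S via S→B A: +{a,c}
  S via S→b: +{b}
  S via S→d: +{d}
  FIRST[S]={a,b,c,d}  FIRST[A]={c,d}  FIRST[B]={a,c}
[2] — fixpoint
  FIRST[S]={a,b,c,d}  FIRST[A]={c,d}  FIRST[B]={a,c}

FOLLOW iteration:
initialize: $ ∈ FOLLOW(S)
[1]
  S→B A: FOLLOW(B) ⊇ FIRST(A) = {c,d}; new: +{c,d}
  S→B A: FOLLOW(A) ⊇ FOLLOW(S) ⊇ {$}; new: +{$}
  S: {$}  A: {$}  B: {c,d}
[2] (no change)
  S: {$}  A: {$}  B: {c,d}

FOLLOW(B) = ["c", "d"]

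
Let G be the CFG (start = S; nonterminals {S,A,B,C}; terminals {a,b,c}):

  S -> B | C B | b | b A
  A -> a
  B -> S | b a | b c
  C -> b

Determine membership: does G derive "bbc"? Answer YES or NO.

CNF form of G:
  S -> C B | T0 A | T0 T1 | T0 T2 | b
  A -> a
  B -> C B | T0 A | T0 T1 | T0 T2 | b
  C -> b
  T0 -> b
  T1 -> a
  T2 -> c

CYK fill:
  cell(0,0) b: {B,C,S,T0}  orig:{B,C,S}
  cell(1,1) b: {B,C,S,T0}  orig:{B,C,S}
  cell(2,2) c: {T2}  orig:{}
  cell(0,1) bb: {B,S}
  cell(1,2) bc: {B,S}
  cell(0,2) bbc: {B,S}

S ∈ T[0,2] ⇒ YES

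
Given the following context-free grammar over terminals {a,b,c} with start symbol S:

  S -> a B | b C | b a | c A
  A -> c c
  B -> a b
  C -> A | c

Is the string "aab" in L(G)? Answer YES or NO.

Convert to CNF:
  S -> T0 A | T1 B | T2 C | T2 T1
  A -> T0 T0
  B -> T1 T2
  C -> T0 T0 | c
  T0 -> c
  T1 -> a
  T2 -> b

CYK table (by increasing span):
  T[0,0] 'a' = {T1}  orig:{}
  T[1,1] 'a' = {T1}  orig:{}
  T[2,2] 'b' = {T2}  orig:{}
  T[0,1] 'aa' = ∅
  T[1,2] 'ab' = {B}
  T[0,2] 'aab' = {S}

S ∈ T[0,2] ⇒ YES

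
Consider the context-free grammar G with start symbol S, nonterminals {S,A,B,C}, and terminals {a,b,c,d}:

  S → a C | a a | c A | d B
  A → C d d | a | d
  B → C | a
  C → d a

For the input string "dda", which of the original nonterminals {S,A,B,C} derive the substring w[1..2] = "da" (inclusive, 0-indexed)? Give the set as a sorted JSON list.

Convert to CNF:
  S -> T0 B | T1 C | T1 T1 | T2 A
  A -> C X3 | a | d
  B -> T0 T1 | a
  C -> T0 T1
  T0 -> d
  T1 -> a
  T2 -> c
  X3 -> T0 T0

CYK fill, restricted to cells inside w[1..2]:
  [1..1]={A,T0}  "d"  orig:{A}
  [2..2]={A,B,T1}  "a"  orig:{A,B}
  [1..2]={B,C,S}  "da"

Original NTs in T[1,2] deriving "da": ["B", "C", "S"]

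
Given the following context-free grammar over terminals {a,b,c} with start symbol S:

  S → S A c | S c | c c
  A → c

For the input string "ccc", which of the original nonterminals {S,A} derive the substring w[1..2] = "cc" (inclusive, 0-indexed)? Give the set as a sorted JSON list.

Convert to CNF:
  S -> S T0 | S X1 | T0 T0
  A -> c
  T0 -> c
  X1 -> A T0

Fill CYK table bottom-up, restricted to cells inside w[1..2]:
  T[1,1] 'c' = {A,T0}  orig:{A}
  T[2,2] 'c' = {A,T0}  orig:{A}
  T[1,2] 'cc' = {S,X1}  orig:{S}

Original NTs in T[1,2] deriving "cc": ["S"]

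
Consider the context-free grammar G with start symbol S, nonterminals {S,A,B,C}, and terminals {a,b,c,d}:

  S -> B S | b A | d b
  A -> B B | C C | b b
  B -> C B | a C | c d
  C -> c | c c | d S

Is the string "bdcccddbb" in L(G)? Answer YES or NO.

Convert to CNF:
  S -> B S | T0 A | T3 T0
  A -> B B | C C | T0 T0
  B -> C B | T1 C | T2 T3
  C -> T2 T2 | T3 S | c
  T0 -> b
  T1 -> a
  T2 -> c
  T3 -> d

CYK fill:
  T[0,0] 'b' = {T0}  orig:{}
  T[1,1] 'd' = {T3}  orig:{}
  T[2,2] 'c' = {C,T2}  orig:{C}
  T[3,3] 'c' = {C,T2}  orig:{C}
  T[4,4] 'c' = {C,T2}  orig:{C}
  T[5,5] 'd' = {T3}  orig:{}
  T[6,6] 'd' = {T3}  orig:{}
  T[7,7] 'b' = {T0}  orig:{}
  T[8,8] 'b' = {T0}  orig:{}
  T[0,1] 'bd' = ∅
  T[1,2] 'dc' = ∅
  T[2,3] 'cc' = {A,C}
  T[3,4] 'cc' = {A,C}
  T[4,5] 'cd' = {B}
  T[5,6] 'dd' = ∅
  T[6,7] 'db' = {S}
  T[7,8] 'bb' = {A}
  T[0,2] 'bdc' = ∅
  T[1,3] 'dcc' = ∅
  T[2,4] 'ccc' = {A}
  T[3,5] 'ccd' = {B}
  T[4,6] 'cdd' = ∅
  T[5,7] 'ddb' = {C}
  T[6,8] 'dbb' = ∅
  T[0,3] 'bdcc' = ∅
  T[1,4] 'dccc' = ∅
  T[2,5] 'cccd' = {B}
  T[3,6] 'ccdd' = ∅
  T[4,7] 'cddb' = {A,S}
  T[5,8] 'ddbb' = ∅
  T[0,4] 'bdccc' = ∅
  T[1,5] 'dcccd' = ∅
  T[2,6] 'cccdd' = ∅
  T[3,7] 'ccddb' = {A,S}
  T[4,8] 'cddbb' = ∅
  T[0,5] 'bdcccd' = ∅
  T[1,6] 'dcccdd' = ∅
  T[2,7] 'cccddb' = {S}
  T[3,8] 'ccddbb' = ∅
  T[0,6] 'bdcccdd' = ∅
  T[1,7] 'dcccddb' = {C}
  T[2,8] 'cccddbb' = ∅
  T[0,7] 'bdcccddb' = ∅
  T[1,8] 'dcccddbb' = ∅
  T[0,8] 'bdcccddbb' = ∅

S ∉ T[0,8] ⇒ NO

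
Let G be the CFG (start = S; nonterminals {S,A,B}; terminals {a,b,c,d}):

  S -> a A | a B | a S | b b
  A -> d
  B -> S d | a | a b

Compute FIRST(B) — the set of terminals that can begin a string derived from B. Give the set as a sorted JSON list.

FIRST sets, iterate to fixpoint:
round 1:
  A via A→d: +{d}
  B via B→a: +{a}
  S via S→a A: +{a}
  S via S→b b: +{b}
  S: {a,b}  A: {d}  B: {a}
round 2:
  B via B→S d: +{b}
  S: {a,b}  A: {d}  B: {a,b}
round 3: — fixpoint
  S: {a,b}  A: {d}  B: {a,b}

FIRST(B) = ["a", "b"]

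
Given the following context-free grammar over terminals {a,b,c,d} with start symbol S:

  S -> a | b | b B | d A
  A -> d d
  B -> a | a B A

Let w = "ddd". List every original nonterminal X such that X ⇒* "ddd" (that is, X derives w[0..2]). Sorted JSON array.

Convert to CNF:
  S -> T0 A | T2 B | a | b
  A -> T0 T0
  B -> T1 X3 | a
  T0 -> d
  T1 -> a
  T2 -> b
  X3 -> B A

CYK table (by increasing span) (cells [i..j] with 0 ≤ i ≤ j ≤ 2 only):
  T[0,0] 'd' = {T0}  orig:{}
  T[1,1] 'd' = {T0}  orig:{}
  T[2,2] 'd' = {T0}  orig:{}
  T[0,1] 'dd' = {A}
  T[1,2] 'dd' = {A}
  T[0,2] 'ddd' = {S}

Original NTs in T[0,2] deriving "ddd": ["S"]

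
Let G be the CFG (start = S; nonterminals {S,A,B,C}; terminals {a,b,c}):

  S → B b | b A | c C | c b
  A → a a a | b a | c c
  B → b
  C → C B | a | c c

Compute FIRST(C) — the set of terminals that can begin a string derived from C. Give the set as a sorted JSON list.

FIRST sets, iterate to fixpoint:
round 1:
  A via A→a a a: +{a}
  A via A→b a: +{b}
  A via A→c c: +{c}
  B via B→b: +{b}
  C via C→a: +{a}
  C via C→c c: +{c}
  S via S→B b: +{b}
  S via S→c C: +{c}
  S: {b,c}  A: {a,b,c}  B: {b}  C: {a,c}
round 2: done
  S: {b,c}  A: {a,b,c}  B: {b}  C: {a,c}

FIRST(C) = ["a", "c"]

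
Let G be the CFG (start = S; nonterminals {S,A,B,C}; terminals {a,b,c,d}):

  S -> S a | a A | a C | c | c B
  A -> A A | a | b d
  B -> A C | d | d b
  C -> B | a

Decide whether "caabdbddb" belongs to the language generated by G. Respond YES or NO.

Convert to CNF:
  S -> S T2 | T2 A | T2 C | T3 B | c
  A -> A A | T0 T1 | a
  B -> A C | T1 T0 | d
  C -> A C | T1 T0 | a | d
  T0 -> b
  T1 -> d
  T2 -> a
  T3 -> c

Fill CYK table bottom-up:
  [0..0]={S,T3}  "c"  orig:{S}
  [1..1]={A,C,T2}  "a"  orig:{A,C}
  [2..2]={A,C,T2}  "a"  orig:{A,C}
  [3..3]={T0}  "b"  orig:{}
  [4..4]={B,C,T1}  "d"  orig:{B,C}
  [5..5]={T0}  "b"  orig:{}
  [6..6]={B,C,T1}  "d"  orig:{B,C}
  [7..7]={B,C,T1}  "d"  orig:{B,C}
  [8..8]={T0}  "b"  orig:{}
  [0..1]={S}  "ca"
  [1..2]={A,B,C,S}  "aa"
  [2..3]=∅  "ab"
  [3..4]={A}  "bd"
  [4..5]={B,C}  "db"
  [5..6]={A}  "bd"
  [6..7]=∅  "dd"
  [7..8]={B,C}  "db"
  [0..2]={S}  "caa"
  [1..3]=∅  "aab"
  [2..4]={A,S}  "abd"
  [3..5]=∅  "bdb"
  [4..6]=∅  "dbd"
  [5..7]={B,C}  "bdd"
  [6..8]=∅  "ddb"
  [0..3]=∅  "caab"
  [1..4]={A,S}  "aabd"
  [2..5]=∅  "abdb"
  [3..6]={A}  "bdbd"
  [4..7]=∅  "dbdd"
  [5..8]={B,C}  "bddb"
  [0..4]=∅  "caabd"
  [1..5]=∅  "aabdb"
  [2..6]={A,S}  "abdbd"
  [3..7]={B,C}  "bdbdd"
  [4..8]=∅  "dbddb"
  [0..5]=∅  "caabdb"
  [1..6]={A,S}  "aabdbd"
  [2..7]={B,C,S}  "abdbdd"
  [3..8]={B,C}  "bdbddb"
  [0..6]=∅  "caabdbd"
  [1..7]={B,C,S}  "aabdbdd"
  [2..8]={B,C,S}  "abdbddb"
  [0..7]={S}  "caabdbdd"
  [1..8]={B,C,S}  "aabdbddb"
  [0..8]={S}  "caabdbddb"

S ∈ T[0,8] ⇒ YES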